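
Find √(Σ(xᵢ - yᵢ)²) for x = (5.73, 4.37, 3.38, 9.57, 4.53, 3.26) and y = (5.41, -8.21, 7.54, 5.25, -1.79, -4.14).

√(Σ(x_i - y_i)²) = √((5.73 - 5.41)² + (4.37 - (-8.21))² + (3.38 - 7.54)² + (9.57 - 5.25)² + (4.53 - (-1.79))² + (3.26 - (-4.14))²)
= √(0.32² + 12.58² + (-4.16)² + 4.32² + 6.32² + 7.4²) = √(0.1024 + 158.2564 + 17.3056 + 18.6624 + 39.9424 + 54.76) = √289.0292 ≈ 17.0009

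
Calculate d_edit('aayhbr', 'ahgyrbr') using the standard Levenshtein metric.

Let D[i][j] be the edit distance between the first i characters of 'aayhbr' and the first j characters of 'ahgyrbr', with D[i][0] = i, D[0][j] = j, and D[i][j] = D[i-1][j-1] if the characters match, else 1 + min(D[i-1][j], D[i][j-1], D[i-1][j-1]). Filling the table (rows: prefixes of 'aayhbr', columns: prefixes of 'ahgyrbr'):
     ε  a  h  g  y  r  b  r
  ε  0  1  2  3  4  5  6  7
  a  1  0  1  2  3  4  5  6
  a  2  1  1  2  3  4  5  6
  y  3  2  2  2  2  3  4  5
  h  4  3  2  3  3  3  4  5
  b  5  4  3  3  4  4  3  4
  r  6  5  4  4  4  4  4  3
The bottom-right entry gives D[6][7] = 3, so no sequence of fewer than 3 edits works. Backtracking through the table gives one optimal edit sequence (3 edits):
  aayhbr → ahayhbr (ins h @2)
  ahayhbr → ahgyhbr (sub a→g @3)
  ahgyhbr → ahgyrbr (sub h→r @5)
Edit distance = 3.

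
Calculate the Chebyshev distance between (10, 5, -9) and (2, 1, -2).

max(|x_i - y_i|) = max(|10 - 2|, |5 - 1|, |-9 - (-2)|) = max(8, 4, 7) = 8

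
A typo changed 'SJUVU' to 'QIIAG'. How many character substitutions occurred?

Differing positions: 1, 2, 3, 4, 5. Hamming distance = 5.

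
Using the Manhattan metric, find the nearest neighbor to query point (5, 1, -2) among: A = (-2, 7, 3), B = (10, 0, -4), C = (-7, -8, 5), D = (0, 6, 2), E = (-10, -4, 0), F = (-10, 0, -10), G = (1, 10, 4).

Distances: d(A) = 18, d(B) = 8, d(C) = 28, d(D) = 14, d(E) = 22, d(F) = 24, d(G) = 19. Nearest: B = (10, 0, -4) with distance 8.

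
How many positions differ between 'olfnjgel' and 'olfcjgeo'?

Differing positions: 4, 8. Hamming distance = 2.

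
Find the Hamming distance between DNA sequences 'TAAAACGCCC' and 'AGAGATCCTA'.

Differing positions: 1, 2, 4, 6, 7, 9, 10. Hamming distance = 7.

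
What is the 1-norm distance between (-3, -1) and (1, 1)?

Σ|x_i - y_i| = |-3 - 1| + |-1 - 1| = 4 + 2 = 6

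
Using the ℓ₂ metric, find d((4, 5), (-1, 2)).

√(Σ(x_i - y_i)²) = √((4 - (-1))² + (5 - 2)²)
= √(5² + 3²) = √(25 + 9) = √34 ≈ 5.831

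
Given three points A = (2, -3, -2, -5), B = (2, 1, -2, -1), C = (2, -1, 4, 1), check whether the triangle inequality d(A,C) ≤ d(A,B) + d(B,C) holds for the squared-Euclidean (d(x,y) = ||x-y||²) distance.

d(A,B) = 0² + 4² + 0² + 4² = 32, d(B,C) = 0² + 2² + 6² + 2² = 44, d(A,C) = 0² + 2² + 6² + 6² = 76.
d(A,C) = 76 ≤ 32 + 44 = 76. Triangle inequality is satisfied.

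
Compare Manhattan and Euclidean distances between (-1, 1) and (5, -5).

L1 = |-1 - 5| + |1 - (-5)| = 6 + 6 = 12
L2 = √(6² + 6²) = √72 ≈ 8.4853
L1 ≥ L2 always (equality iff movement is along one axis); L1 > L2 here.
Ratio L1/L2 = 12/√72 ≈ 1.4142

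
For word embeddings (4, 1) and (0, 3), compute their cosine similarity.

With u = (4, 1), v = (0, 3):
u·v = 4·0 + 1·3 = 0 + 3 = 3.
|u| = √(4² + 1²) = √17, |v| = √(0² + 3²) = √9, so |u||v| = √(17·9) = √153.
cos θ = (u·v)/(|u||v|) = 3/√153 ≈ 0.2425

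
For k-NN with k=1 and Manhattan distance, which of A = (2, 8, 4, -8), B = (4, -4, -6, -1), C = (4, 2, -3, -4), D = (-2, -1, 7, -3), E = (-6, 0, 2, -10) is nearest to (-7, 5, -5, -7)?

Distances: d(A) = 22, d(B) = 27, d(C) = 19, d(D) = 27, d(E) = 16. Nearest: E = (-6, 0, 2, -10) with distance 16.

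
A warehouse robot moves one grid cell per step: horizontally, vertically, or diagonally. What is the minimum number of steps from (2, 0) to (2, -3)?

max(|x_i - y_i|) = max(|2 - 2|, |0 - (-3)|) = max(0, 3) = 3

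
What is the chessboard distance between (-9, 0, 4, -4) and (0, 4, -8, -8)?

max(|x_i - y_i|) = max(|-9 - 0|, |0 - 4|, |4 - (-8)|, |-4 - (-8)|) = max(9, 4, 12, 4) = 12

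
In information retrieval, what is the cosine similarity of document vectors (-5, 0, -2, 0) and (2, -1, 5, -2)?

With u = (-5, 0, -2, 0), v = (2, -1, 5, -2):
u·v = (-5)·2 + 0·(-1) + (-2)·5 + 0·(-2) = (-10) + 0 + (-10) + 0 = -20.
|u| = √((-5)² + 0² + (-2)² + 0²) = √29, |v| = √(2² + (-1)² + 5² + (-2)²) = √34, so |u||v| = √(29·34) = √986.
cos θ = (u·v)/(|u||v|) = -20/√986 ≈ -0.6369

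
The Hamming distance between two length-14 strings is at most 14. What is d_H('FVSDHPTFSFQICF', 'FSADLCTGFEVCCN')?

Differing positions: 2, 3, 5, 6, 8, 9, 10, 11, 12, 14. Hamming distance = 10. The maximum possible Hamming distance for length-14 strings is 14, so d_H/14 = 10/14 ≈ 0.7143.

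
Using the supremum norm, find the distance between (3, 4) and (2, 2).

max(|x_i - y_i|) = max(|3 - 2|, |4 - 2|) = max(1, 2) = 2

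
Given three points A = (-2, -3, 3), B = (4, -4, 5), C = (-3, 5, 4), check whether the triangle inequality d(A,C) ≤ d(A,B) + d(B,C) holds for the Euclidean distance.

d(A,B) = √(6² + 1² + 2²) = √41 ≈ 6.4031, d(B,C) = √(7² + 9² + 1²) = √131 ≈ 11.4455, d(A,C) = √(1² + 8² + 1²) = √66 ≈ 8.124.
d(A,C) ≈ 8.124 ≤ 6.4031 + 11.4455 = 17.8486. Triangle inequality is satisfied.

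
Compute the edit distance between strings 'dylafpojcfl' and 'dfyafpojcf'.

Let D[i][j] be the edit distance between the first i characters of 'dylafpojcfl' and the first j characters of 'dfyafpojcf', with D[i][0] = i, D[0][j] = j, and D[i][j] = D[i-1][j-1] if the characters match, else 1 + min(D[i-1][j], D[i][j-1], D[i-1][j-1]). Filling the table (rows: prefixes of 'dylafpojcfl', columns: prefixes of 'dfyafpojcf'):
     ε  d  f  y  a  f  p  o  j  c  f
  ε  0  1  2  3  4  5  6  7  8  9 10
  d  1  0  1  2  3  4  5  6  7  8  9
  y  2  1  1  1  2  3  4  5  6  7  8
  l  3  2  2  2  2  3  4  5  6  7  8
  a  4  3  3  3  2  3  4  5  6  7  8
  f  5  4  3  4  3  2  3  4  5  6  7
  p  6  5  4  4  4  3  2  3  4  5  6
  o  7  6  5  5  5  4  3  2  3  4  5
  j  8  7  6  6  6  5  4  3  2  3  4
  c  9  8  7  7  7  6  5  4  3  2  3
  f 10  9  8  8  8  7  6  5  4  3  2
  l 11 10  9  9  9  8  7  6  5  4  3
The bottom-right entry gives D[11][10] = 3, so no sequence of fewer than 3 edits works. Backtracking through the table gives one optimal edit sequence (3 edits):
  dylafpojcfl → dflafpojcfl (sub y→f @2)
  dflafpojcfl → dfyafpojcfl (sub l→y @3)
  dfyafpojcfl → dfyafpojcf (del l @11)
Edit distance = 3.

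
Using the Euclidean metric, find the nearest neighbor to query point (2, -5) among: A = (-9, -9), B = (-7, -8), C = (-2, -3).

Distances: d(A) ≈ 11.7047, d(B) ≈ 9.4868, d(C) ≈ 4.4721. Nearest: C = (-2, -3) with distance 4.4721.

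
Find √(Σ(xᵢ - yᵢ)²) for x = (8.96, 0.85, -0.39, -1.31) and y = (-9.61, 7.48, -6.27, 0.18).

√(Σ(x_i - y_i)²) = √((8.96 - (-9.61))² + (0.85 - 7.48)² + (-0.39 - (-6.27))² + (-1.31 - 0.18)²)
= √(18.57² + (-6.63)² + 5.88² + (-1.49)²) = √(344.8449 + 43.9569 + 34.5744 + 2.2201) = √425.5963 ≈ 20.63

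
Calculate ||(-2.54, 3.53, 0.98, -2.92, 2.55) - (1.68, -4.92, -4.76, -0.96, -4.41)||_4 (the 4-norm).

(Σ|x_i - y_i|^4)^(1/4) = (|-2.54 - 1.68|^4 + |3.53 - (-4.92)|^4 + |0.98 - (-4.76)|^4 + |-2.92 - (-0.96)|^4 + |2.55 - (-4.41)|^4)^(1/4)
= (4.22^4 + 8.45^4 + 5.74^4 + 1.96^4 + 6.96^4)^(1/4) ≈ (317.1391 + 5098.317 + 1085.5443 + 14.7579 + 2346.5886)^(1/4) = (8862.3469)^(1/4) ≈ 9.7026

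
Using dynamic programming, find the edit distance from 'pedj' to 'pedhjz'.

Let D[i][j] be the edit distance between the first i characters of 'pedj' and the first j characters of 'pedhjz', with D[i][0] = i, D[0][j] = j, and D[i][j] = D[i-1][j-1] if the characters match, else 1 + min(D[i-1][j], D[i][j-1], D[i-1][j-1]). Filling the table (rows: prefixes of 'pedj', columns: prefixes of 'pedhjz'):
     ε  p  e  d  h  j  z
  ε  0  1  2  3  4  5  6
  p  1  0  1  2  3  4  5
  e  2  1  0  1  2  3  4
  d  3  2  1  0  1  2  3
  j  4  3  2  1  1  1  2
The bottom-right entry gives D[4][6] = 2, so no sequence of fewer than 2 edits works. Backtracking through the table gives one optimal edit sequence (2 edits):
  pedj → pedhj (ins h @4)
  pedhj → pedhjz (ins z @6)
Edit distance = 2.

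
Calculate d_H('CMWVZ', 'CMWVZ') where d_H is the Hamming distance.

Differing positions: none. Hamming distance = 0.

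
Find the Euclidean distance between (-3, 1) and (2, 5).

√(Σ(x_i - y_i)²) = √((-3 - 2)² + (1 - 5)²)
= √((-5)² + (-4)²) = √(25 + 16) = √41 ≈ 6.4031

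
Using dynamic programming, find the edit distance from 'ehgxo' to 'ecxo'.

Let D[i][j] be the edit distance between the first i characters of 'ehgxo' and the first j characters of 'ecxo', with D[i][0] = i, D[0][j] = j, and D[i][j] = D[i-1][j-1] if the characters match, else 1 + min(D[i-1][j], D[i][j-1], D[i-1][j-1]). Filling the table (rows: prefixes of 'ehgxo', columns: prefixes of 'ecxo'):
     ε  e  c  x  o
  ε  0  1  2  3  4
  e  1  0  1  2  3
  h  2  1  1  2  3
  g  3  2  2  2  3
  x  4  3  3  2  3
  o  5  4  4  3  2
The bottom-right entry gives D[5][4] = 2, so no sequence of fewer than 2 edits works. Backtracking through the table gives one optimal edit sequence (2 edits):
  ehgxo → egxo (del h @2)
  egxo → ecxo (sub g→c @2)
Edit distance = 2.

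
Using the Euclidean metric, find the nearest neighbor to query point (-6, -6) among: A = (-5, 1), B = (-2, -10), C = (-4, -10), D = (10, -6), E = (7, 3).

Distances: d(A) ≈ 7.0711, d(B) ≈ 5.6569, d(C) ≈ 4.4721, d(D) = 16, d(E) ≈ 15.8114. Nearest: C = (-4, -10) with distance 4.4721.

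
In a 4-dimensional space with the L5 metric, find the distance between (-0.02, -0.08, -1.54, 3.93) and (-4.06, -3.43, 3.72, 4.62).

(Σ|x_i - y_i|^5)^(1/5) = (|-0.02 - (-4.06)|^5 + |-0.08 - (-3.43)|^5 + |-1.54 - 3.72|^5 + |3.93 - 4.62|^5)^(1/5)
= (4.04^5 + 3.35^5 + 5.26^5 + 0.69^5)^(1/5) ≈ (1076.2343 + 421.9141 + 4026.5094 + 0.1564)^(1/5) = (5524.8142)^(1/5) ≈ 5.6036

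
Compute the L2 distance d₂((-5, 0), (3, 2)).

√(Σ(x_i - y_i)²) = √((-5 - 3)² + (0 - 2)²)
= √((-8)² + (-2)²) = √(64 + 4) = √68 ≈ 8.2462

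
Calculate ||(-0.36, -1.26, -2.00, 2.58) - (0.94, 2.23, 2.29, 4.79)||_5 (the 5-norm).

(Σ|x_i - y_i|^5)^(1/5) = (|-0.36 - 0.94|^5 + |-1.26 - 2.23|^5 + |-2 - 2.29|^5 + |2.58 - 4.79|^5)^(1/5)
= (1.3^5 + 3.49^5 + 4.29^5 + 2.21^5)^(1/5) ≈ (3.7129 + 517.7584 + 1453.0697 + 52.7183)^(1/5) = (2027.2593)^(1/5) ≈ 4.5854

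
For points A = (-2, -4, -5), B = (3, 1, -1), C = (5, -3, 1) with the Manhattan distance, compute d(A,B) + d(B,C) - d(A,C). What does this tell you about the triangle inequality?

d(A,B) = 5 + 5 + 4 = 14, d(B,C) = 2 + 4 + 2 = 8, d(A,C) = 7 + 1 + 6 = 14.
d(A,B) + d(B,C) - d(A,C) = 14 + 8 - 14 = 22 - 14 = 8. This is ≥ 0, so the triangle inequality holds for these points.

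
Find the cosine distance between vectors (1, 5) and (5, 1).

With u = (1, 5), v = (5, 1):
u·v = 1·5 + 5·1 = 5 + 5 = 10.
|u| = √(1² + 5²) = √26, |v| = √(5² + 1²) = √26, so |u||v| = √(26·26) = √676 = 26.
cos θ = (u·v)/(|u||v|) = 10/26 ≈ 0.3846
Cosine distance = 1 - cos θ ≈ 1 - 0.3846 = 0.6154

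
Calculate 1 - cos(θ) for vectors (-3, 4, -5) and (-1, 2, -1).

With u = (-3, 4, -5), v = (-1, 2, -1):
u·v = (-3)·(-1) + 4·2 + (-5)·(-1) = 3 + 8 + 5 = 16.
|u| = √((-3)² + 4² + (-5)²) = √50, |v| = √((-1)² + 2² + (-1)²) = √6, so |u||v| = √(50·6) = √300.
cos θ = (u·v)/(|u||v|) = 16/√300 ≈ 0.9238
Cosine distance = 1 - cos θ ≈ 1 - 0.9238 = 0.0762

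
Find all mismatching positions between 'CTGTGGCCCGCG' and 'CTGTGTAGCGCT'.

Differing positions: 6, 7, 8, 12. Hamming distance = 4.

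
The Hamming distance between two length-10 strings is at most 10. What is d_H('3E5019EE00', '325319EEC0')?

Differing positions: 2, 4, 9. Hamming distance = 3. The maximum possible Hamming distance for length-10 strings is 10, so d_H/10 = 3/10 = 0.3.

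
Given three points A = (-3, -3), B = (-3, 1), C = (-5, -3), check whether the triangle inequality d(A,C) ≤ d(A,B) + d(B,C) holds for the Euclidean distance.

d(A,B) = √(0² + 4²) = √16 = 4, d(B,C) = √(2² + 4²) = √20 ≈ 4.4721, d(A,C) = √(2² + 0²) = √4 = 2.
d(A,C) = 2 ≤ 4 + 4.4721 = 8.4721. Triangle inequality is satisfied.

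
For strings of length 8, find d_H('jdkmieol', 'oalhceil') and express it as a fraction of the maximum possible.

Differing positions: 1, 2, 3, 4, 5, 7. Hamming distance = 6. The maximum possible Hamming distance for length-8 strings is 8, so d_H/8 = 6/8 = 0.75.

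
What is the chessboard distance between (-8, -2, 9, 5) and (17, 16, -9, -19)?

max(|x_i - y_i|) = max(|-8 - 17|, |-2 - 16|, |9 - (-9)|, |5 - (-19)|) = max(25, 18, 18, 24) = 25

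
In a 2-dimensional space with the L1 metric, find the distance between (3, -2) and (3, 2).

Σ|x_i - y_i| = |3 - 3| + |-2 - 2| = 0 + 4 = 4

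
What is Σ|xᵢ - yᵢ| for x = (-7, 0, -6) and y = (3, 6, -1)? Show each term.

Σ|x_i - y_i| = |-7 - 3| + |0 - 6| + |-6 - (-1)| = 10 + 6 + 5 = 21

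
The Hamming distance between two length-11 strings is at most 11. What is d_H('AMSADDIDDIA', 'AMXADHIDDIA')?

Differing positions: 3, 6. Hamming distance = 2. The maximum possible Hamming distance for length-11 strings is 11, so d_H/11 = 2/11 ≈ 0.1818.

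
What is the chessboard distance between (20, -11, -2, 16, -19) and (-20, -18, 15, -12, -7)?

max(|x_i - y_i|) = max(|20 - (-20)|, |-11 - (-18)|, |-2 - 15|, |16 - (-12)|, |-19 - (-7)|) = max(40, 7, 17, 28, 12) = 40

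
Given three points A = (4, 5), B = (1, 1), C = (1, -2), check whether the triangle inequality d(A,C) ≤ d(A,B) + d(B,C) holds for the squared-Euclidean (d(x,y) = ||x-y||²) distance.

d(A,B) = 3² + 4² = 25, d(B,C) = 0² + 3² = 9, d(A,C) = 3² + 7² = 58.
d(A,C) = 58 > 25 + 9 = 34. Triangle inequality is VIOLATED. (Squared-Euclidean is not a metric — this is a counterexample.)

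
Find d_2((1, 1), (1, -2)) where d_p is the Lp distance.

(Σ|x_i - y_i|^2)^(1/2) = (|1 - 1|^2 + |1 - (-2)|^2)^(1/2)
= (0^2 + 3^2)^(1/2) = (0 + 9)^(1/2) = (9)^(1/2) = 3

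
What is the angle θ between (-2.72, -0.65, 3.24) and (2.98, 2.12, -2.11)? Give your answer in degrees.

With u = (-2.72, -0.65, 3.24), v = (2.98, 2.12, -2.11):
u·v = (-2.72)·2.98 + (-0.65)·2.12 + 3.24·(-2.11) = (-8.1056) + (-1.378) + (-6.8364) = -16.32.
|u| = √((-2.72)² + (-0.65)² + 3.24²) = √(7.3984 + 0.4225 + 10.4976) = √18.3185, |v| = √(2.98² + 2.12² + (-2.11)²) = √(8.8804 + 4.4944 + 4.4521) = √17.8269.
cos θ = (u·v)/(|u||v|) = -16.32/(√18.3185·√17.8269) ≈ -0.903103
θ = arccos(-0.903103) ≈ 154.57°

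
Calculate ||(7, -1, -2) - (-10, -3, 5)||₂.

√(Σ(x_i - y_i)²) = √((7 - (-10))² + (-1 - (-3))² + (-2 - 5)²)
= √(17² + 2² + (-7)²) = √(289 + 4 + 49) = √342 ≈ 18.4932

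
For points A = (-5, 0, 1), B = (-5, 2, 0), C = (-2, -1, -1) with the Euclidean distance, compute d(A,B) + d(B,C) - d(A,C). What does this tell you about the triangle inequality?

d(A,B) = √(0² + 2² + 1²) = √5 ≈ 2.2361, d(B,C) = √(3² + 3² + 1²) = √19 ≈ 4.3589, d(A,C) = √(3² + 1² + 2²) = √14 ≈ 3.7417.
d(A,B) + d(B,C) - d(A,C) = 2.2361 + 4.3589 - 3.7417 = 6.595 - 3.7417 = 2.8533 (to 4 decimal places). This is ≥ 0, so the triangle inequality holds for these points.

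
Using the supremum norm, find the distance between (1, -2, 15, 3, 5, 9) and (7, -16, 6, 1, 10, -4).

max(|x_i - y_i|) = max(|1 - 7|, |-2 - (-16)|, |15 - 6|, |3 - 1|, |5 - 10|, |9 - (-4)|) = max(6, 14, 9, 2, 5, 13) = 14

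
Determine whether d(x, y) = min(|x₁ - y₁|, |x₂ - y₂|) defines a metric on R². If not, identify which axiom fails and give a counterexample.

No. d fails identity of indiscernibles: take x = (-1, 0) and y = (-1, 1). Then d(x,y) = min(|-1 - (-1)|, |0 - 1|) = min(0, 1) = 0, yet x ≠ y.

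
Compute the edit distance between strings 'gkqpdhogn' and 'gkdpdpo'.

Let D[i][j] be the edit distance between the first i characters of 'gkqpdhogn' and the first j characters of 'gkdpdpo', with D[i][0] = i, D[0][j] = j, and D[i][j] = D[i-1][j-1] if the characters match, else 1 + min(D[i-1][j], D[i][j-1], D[i-1][j-1]). Filling the table (rows: prefixes of 'gkqpdhogn', columns: prefixes of 'gkdpdpo'):
     ε  g  k  d  p  d  p  o
  ε  0  1  2  3  4  5  6  7
  g  1  0  1  2  3  4  5  6
  k  2  1  0  1  2  3  4  5
  q  3  2  1  1  2  3  4  5
  p  4  3  2  2  1  2  3  4
  d  5  4  3  2  2  1  2  3
  h  6  5  4  3  3  2  2  3
  o  7  6  5  4  4  3  3  2
  g  8  7  6  5  5  4  4  3
  n  9  8  7  6  6  5  5  4
The bottom-right entry gives D[9][7] = 4, so no sequence of fewer than 4 edits works. Backtracking through the table gives one optimal edit sequence (4 edits):
  gkqpdhogn → gkdpdhogn (sub q→d @3)
  gkdpdhogn → gkdpdpogn (sub h→p @6)
  gkdpdpogn → gkdpdpon (del g @8)
  gkdpdpon → gkdpdpo (del n @8)
Edit distance = 4.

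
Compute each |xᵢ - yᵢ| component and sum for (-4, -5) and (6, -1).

Σ|x_i - y_i| = |-4 - 6| + |-5 - (-1)| = 10 + 4 = 14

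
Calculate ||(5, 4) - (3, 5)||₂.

√(Σ(x_i - y_i)²) = √((5 - 3)² + (4 - 5)²)
= √(2² + (-1)²) = √(4 + 1) = √5 ≈ 2.2361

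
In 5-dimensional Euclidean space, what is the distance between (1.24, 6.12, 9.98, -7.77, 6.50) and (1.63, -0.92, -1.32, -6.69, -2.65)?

√(Σ(x_i - y_i)²) = √((1.24 - 1.63)² + (6.12 - (-0.92))² + (9.98 - (-1.32))² + (-7.77 - (-6.69))² + (6.5 - (-2.65))²)
= √((-0.39)² + 7.04² + 11.3² + (-1.08)² + 9.15²) = √(0.1521 + 49.5616 + 127.69 + 1.1664 + 83.7225) = √262.2926 ≈ 16.1954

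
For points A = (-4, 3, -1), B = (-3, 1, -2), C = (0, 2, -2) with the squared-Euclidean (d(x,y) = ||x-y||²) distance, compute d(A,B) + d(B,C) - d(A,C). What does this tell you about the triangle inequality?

d(A,B) = 1² + 2² + 1² = 6, d(B,C) = 3² + 1² + 0² = 10, d(A,C) = 4² + 1² + 1² = 18.
d(A,B) + d(B,C) - d(A,C) = 6 + 10 - 18 = 16 - 18 = -2. This is < 0, so the triangle inequality FAILS for these points (squared-Euclidean is not a metric).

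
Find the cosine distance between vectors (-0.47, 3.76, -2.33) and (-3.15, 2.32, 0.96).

With u = (-0.47, 3.76, -2.33), v = (-3.15, 2.32, 0.96):
u·v = (-0.47)·(-3.15) + 3.76·2.32 + (-2.33)·0.96 = 1.4805 + 8.7232 + (-2.2368) = 7.9669.
|u| = √((-0.47)² + 3.76² + (-2.33)²) = √(0.2209 + 14.1376 + 5.4289) = √19.7874, |v| = √((-3.15)² + 2.32² + 0.96²) = √(9.9225 + 5.3824 + 0.9216) = √16.2265.
cos θ = (u·v)/(|u||v|) = 7.9669/(√19.7874·√16.2265) ≈ 0.4446
Cosine distance = 1 - cos θ ≈ 1 - 0.4446 = 0.5554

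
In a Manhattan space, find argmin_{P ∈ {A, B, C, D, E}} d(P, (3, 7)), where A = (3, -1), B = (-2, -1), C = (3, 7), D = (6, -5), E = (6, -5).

Distances: d(A) = 8, d(B) = 13, d(C) = 0, d(D) = 15, d(E) = 15. Nearest: C = (3, 7) with distance 0.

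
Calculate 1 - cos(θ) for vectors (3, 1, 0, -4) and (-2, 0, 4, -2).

With u = (3, 1, 0, -4), v = (-2, 0, 4, -2):
u·v = 3·(-2) + 1·0 + 0·4 + (-4)·(-2) = (-6) + 0 + 0 + 8 = 2.
|u| = √(3² + 1² + 0² + (-4)²) = √26, |v| = √((-2)² + 0² + 4² + (-2)²) = √24, so |u||v| = √(26·24) = √624.
cos θ = (u·v)/(|u||v|) = 2/√624 ≈ 0.0801
Cosine distance = 1 - cos θ ≈ 1 - 0.0801 = 0.9199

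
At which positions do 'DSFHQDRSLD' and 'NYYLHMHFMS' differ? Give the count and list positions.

Differing positions: 1, 2, 3, 4, 5, 6, 7, 8, 9, 10. Hamming distance = 10.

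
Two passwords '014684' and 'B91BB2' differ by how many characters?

Differing positions: 1, 2, 3, 4, 5, 6. Hamming distance = 6.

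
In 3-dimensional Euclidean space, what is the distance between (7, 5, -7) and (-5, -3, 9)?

√(Σ(x_i - y_i)²) = √((7 - (-5))² + (5 - (-3))² + (-7 - 9)²)
= √(12² + 8² + (-16)²) = √(144 + 64 + 256) = √464 ≈ 21.5407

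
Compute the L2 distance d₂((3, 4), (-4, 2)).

√(Σ(x_i - y_i)²) = √((3 - (-4))² + (4 - 2)²)
= √(7² + 2²) = √(49 + 4) = √53 ≈ 7.2801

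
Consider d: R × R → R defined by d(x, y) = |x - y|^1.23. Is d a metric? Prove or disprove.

No. d(x,y) = |x-y|^1.23 fails the triangle inequality since p = 1.23 > 1. Counterexample: x = 5, y = 8, z = 14. d(x,z) = |5 - 14|^1.23 = 9^1.23 ≈ 14.9183, but d(x,y) + d(y,z) = 3^1.23 + 6^1.23 ≈ 3.8624 + 9.06 = 12.9224. Since 14.9183 > 12.9224, the triangle inequality is violated.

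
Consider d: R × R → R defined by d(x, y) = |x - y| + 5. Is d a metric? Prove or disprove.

No. d fails identity of indiscernibles (specifically d(x,x) = 0): d(5, 5) = |5 - 5| + 5 = 0 + 5 = 5 ≠ 0.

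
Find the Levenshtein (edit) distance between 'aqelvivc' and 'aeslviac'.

Let D[i][j] be the edit distance between the first i characters of 'aqelvivc' and the first j characters of 'aeslviac', with D[i][0] = i, D[0][j] = j, and D[i][j] = D[i-1][j-1] if the characters match, else 1 + min(D[i-1][j], D[i][j-1], D[i-1][j-1]). Filling the table (rows: prefixes of 'aqelvivc', columns: prefixes of 'aeslviac'):
     ε  a  e  s  l  v  i  a  c
  ε  0  1  2  3  4  5  6  7  8
  a  1  0  1  2  3  4  5  6  7
  q  2  1  1  2  3  4  5  6  7
  e  3  2  1  2  3  4  5  6  7
  l  4  3  2  2  2  3  4  5  6
  v  5  4  3  3  3  2  3  4  5
  i  6  5  4  4  4  3  2  3  4
  v  7  6  5  5  5  4  3  3  4
  c  8  7  6  6  6  5  4  4  3
The bottom-right entry gives D[8][8] = 3, so no sequence of fewer than 3 edits works. Backtracking through the table gives one optimal edit sequence (3 edits):
  aqelvivc → aeelvivc (sub q→e @2)
  aeelvivc → aeslvivc (sub e→s @3)
  aeslvivc → aeslviac (sub v→a @7)
Edit distance = 3.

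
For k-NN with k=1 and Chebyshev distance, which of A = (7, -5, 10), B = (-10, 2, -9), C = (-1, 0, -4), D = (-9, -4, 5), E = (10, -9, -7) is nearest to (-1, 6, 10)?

Distances: d(A) = 11, d(B) = 19, d(C) = 14, d(D) = 10, d(E) = 17. Nearest: D = (-9, -4, 5) with distance 10.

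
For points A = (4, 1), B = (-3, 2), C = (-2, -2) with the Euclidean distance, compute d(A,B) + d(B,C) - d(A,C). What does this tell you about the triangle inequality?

d(A,B) = √(7² + 1²) = √50 ≈ 7.0711, d(B,C) = √(1² + 4²) = √17 ≈ 4.1231, d(A,C) = √(6² + 3²) = √45 ≈ 6.7082.
d(A,B) + d(B,C) - d(A,C) = 7.0711 + 4.1231 - 6.7082 = 11.1942 - 6.7082 = 4.486 (to 4 decimal places). This is ≥ 0, so the triangle inequality holds for these points.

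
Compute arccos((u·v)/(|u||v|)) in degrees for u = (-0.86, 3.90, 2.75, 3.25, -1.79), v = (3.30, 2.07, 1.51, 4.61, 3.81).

With u = (-0.86, 3.90, 2.75, 3.25, -1.79), v = (3.30, 2.07, 1.51, 4.61, 3.81):
u·v = (-0.86)·3.3 + 3.9·2.07 + 2.75·1.51 + 3.25·4.61 + (-1.79)·3.81 = (-2.838) + 8.073 + 4.1525 + 14.9825 + (-6.8199) = 17.5501.
|u| = √((-0.86)² + 3.9² + 2.75² + 3.25² + (-1.79)²) = √(0.7396 + 15.21 + 7.5625 + 10.5625 + 3.2041) = √37.2787, |v| = √(3.3² + 2.07² + 1.51² + 4.61² + 3.81²) = √(10.89 + 4.2849 + 2.2801 + 21.2521 + 14.5161) = √53.2232.
cos θ = (u·v)/(|u||v|) = 17.5501/(√37.2787·√53.2232) ≈ 0.394002
θ = arccos(0.394002) ≈ 66.8°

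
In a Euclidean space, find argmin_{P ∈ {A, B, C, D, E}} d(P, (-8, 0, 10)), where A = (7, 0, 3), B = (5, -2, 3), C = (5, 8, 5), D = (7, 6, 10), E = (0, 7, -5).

Distances: d(A) ≈ 16.5529, d(B) ≈ 14.8997, d(C) ≈ 16.0624, d(D) ≈ 16.1555, d(E) ≈ 18.3848. Nearest: B = (5, -2, 3) with distance 14.8997.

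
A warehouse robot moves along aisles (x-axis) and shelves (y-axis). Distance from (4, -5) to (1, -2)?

Σ|x_i - y_i| = |4 - 1| + |-5 - (-2)| = 3 + 3 = 6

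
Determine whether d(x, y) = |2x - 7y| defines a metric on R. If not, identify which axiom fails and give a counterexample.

No. d fails symmetry: d(8, 4) = |2·8 - 7·4| = |-12| = 12, but d(4, 8) = |2·4 - 7·8| = |-48| = 48. Since 12 ≠ 48, d(x,y) ≠ d(y,x) in general.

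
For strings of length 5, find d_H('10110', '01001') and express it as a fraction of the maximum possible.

Differing positions: 1, 2, 3, 4, 5. Hamming distance = 5. The maximum possible Hamming distance for length-5 strings is 5, so d_H/5 = 5/5 = 1.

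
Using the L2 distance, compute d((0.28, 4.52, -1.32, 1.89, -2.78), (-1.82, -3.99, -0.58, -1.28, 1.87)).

(Σ|x_i - y_i|^2)^(1/2) = (|0.28 - (-1.82)|^2 + |4.52 - (-3.99)|^2 + |-1.32 - (-0.58)|^2 + |1.89 - (-1.28)|^2 + |-2.78 - 1.87|^2)^(1/2)
= (2.1^2 + 8.51^2 + 0.74^2 + 3.17^2 + 4.65^2)^(1/2) = (4.41 + 72.4201 + 0.5476 + 10.0489 + 21.6225)^(1/2) = (109.0491)^(1/2) ≈ 10.4427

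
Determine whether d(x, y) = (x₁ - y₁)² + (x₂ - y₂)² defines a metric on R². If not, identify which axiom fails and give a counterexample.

No. The squared Euclidean distance fails the triangle inequality. Counterexample: x = (0, 0), y = (5, 2), z = (10, 4). d(x,z) = 10² + 4² = 116, but d(x,y) + d(y,z) = (5² + 2²) + (5² + 2²) = 29 + 29 = 58. Since 116 > 58, the triangle inequality is violated. (Note: √d, the ordinary Euclidean distance, IS a metric.)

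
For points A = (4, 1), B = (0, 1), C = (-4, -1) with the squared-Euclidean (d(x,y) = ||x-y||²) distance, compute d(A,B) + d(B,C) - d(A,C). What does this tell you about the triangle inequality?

d(A,B) = 4² + 0² = 16, d(B,C) = 4² + 2² = 20, d(A,C) = 8² + 2² = 68.
d(A,B) + d(B,C) - d(A,C) = 16 + 20 - 68 = 36 - 68 = -32. This is < 0, so the triangle inequality FAILS for these points (squared-Euclidean is not a metric).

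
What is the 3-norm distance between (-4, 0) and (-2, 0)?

(Σ|x_i - y_i|^3)^(1/3) = (|-4 - (-2)|^3 + |0 - 0|^3)^(1/3)
= (2^3 + 0^3)^(1/3) = (8 + 0)^(1/3) = (8)^(1/3) = 2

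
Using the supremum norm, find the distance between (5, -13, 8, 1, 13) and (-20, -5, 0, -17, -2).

max(|x_i - y_i|) = max(|5 - (-20)|, |-13 - (-5)|, |8 - 0|, |1 - (-17)|, |13 - (-2)|) = max(25, 8, 8, 18, 15) = 25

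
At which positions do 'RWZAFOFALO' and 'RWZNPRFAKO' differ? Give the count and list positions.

Differing positions: 4, 5, 6, 9. Hamming distance = 4.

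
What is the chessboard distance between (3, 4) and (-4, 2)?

max(|x_i - y_i|) = max(|3 - (-4)|, |4 - 2|) = max(7, 2) = 7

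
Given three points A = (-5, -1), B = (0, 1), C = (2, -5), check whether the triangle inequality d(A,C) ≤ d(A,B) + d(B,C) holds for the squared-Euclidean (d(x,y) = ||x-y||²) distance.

d(A,B) = 5² + 2² = 29, d(B,C) = 2² + 6² = 40, d(A,C) = 7² + 4² = 65.
d(A,C) = 65 ≤ 29 + 40 = 69. Triangle inequality is satisfied.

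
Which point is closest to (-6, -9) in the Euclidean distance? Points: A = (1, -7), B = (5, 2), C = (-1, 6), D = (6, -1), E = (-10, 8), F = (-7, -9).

Distances: d(A) ≈ 7.2801, d(B) ≈ 15.5563, d(C) ≈ 15.8114, d(D) ≈ 14.4222, d(E) ≈ 17.4642, d(F) = 1. Nearest: F = (-7, -9) with distance 1.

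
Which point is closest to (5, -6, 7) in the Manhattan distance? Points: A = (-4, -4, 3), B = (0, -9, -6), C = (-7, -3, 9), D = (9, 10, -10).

Distances: d(A) = 15, d(B) = 21, d(C) = 17, d(D) = 37. Nearest: A = (-4, -4, 3) with distance 15.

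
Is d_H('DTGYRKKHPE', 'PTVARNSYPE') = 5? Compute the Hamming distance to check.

Differing positions: 1, 3, 4, 6, 7, 8. Hamming distance = 6, so the claim that d_H = 5 is false.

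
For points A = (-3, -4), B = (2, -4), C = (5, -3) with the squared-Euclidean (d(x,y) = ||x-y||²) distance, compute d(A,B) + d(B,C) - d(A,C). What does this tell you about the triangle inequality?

d(A,B) = 5² + 0² = 25, d(B,C) = 3² + 1² = 10, d(A,C) = 8² + 1² = 65.
d(A,B) + d(B,C) - d(A,C) = 25 + 10 - 65 = 35 - 65 = -30. This is < 0, so the triangle inequality FAILS for these points (squared-Euclidean is not a metric).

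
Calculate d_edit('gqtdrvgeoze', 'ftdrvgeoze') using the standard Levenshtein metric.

Let D[i][j] be the edit distance between the first i characters of 'gqtdrvgeoze' and the first j characters of 'ftdrvgeoze', with D[i][0] = i, D[0][j] = j, and D[i][j] = D[i-1][j-1] if the characters match, else 1 + min(D[i-1][j], D[i][j-1], D[i-1][j-1]). Filling the table (rows: prefixes of 'gqtdrvgeoze', columns: prefixes of 'ftdrvgeoze'):
     ε  f  t  d  r  v  g  e  o  z  e
  ε  0  1  2  3  4  5  6  7  8  9 10
  g  1  1  2  3  4  5  5  6  7  8  9
  q  2  2  2  3  4  5  6  6  7  8  9
  t  3  3  2  3  4  5  6  7  7  8  9
  d  4  4  3  2  3  4  5  6  7  8  9
  r  5  5  4  3  2  3  4  5  6  7  8
  v  6  6  5  4  3  2  3  4  5  6  7
  g  7  7  6  5  4  3  2  3  4  5  6
  e  8  8  7  6  5  4  3  2  3  4  5
  o  9  9  8  7  6  5  4  3  2  3  4
  z 10 10  9  8  7  6  5  4  3  2  3
  e 11 11 10  9  8  7  6  5  4  3  2
The bottom-right entry gives D[11][10] = 2, so no sequence of fewer than 2 edits works. Backtracking through the table gives one optimal edit sequence (2 edits):
  gqtdrvgeoze → qtdrvgeoze (del g @1)
  qtdrvgeoze → ftdrvgeoze (sub q→f @1)
Edit distance = 2.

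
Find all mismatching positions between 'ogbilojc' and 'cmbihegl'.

Differing positions: 1, 2, 5, 6, 7, 8. Hamming distance = 6.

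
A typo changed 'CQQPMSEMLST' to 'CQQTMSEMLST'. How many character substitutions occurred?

Differing positions: 4. Hamming distance = 1.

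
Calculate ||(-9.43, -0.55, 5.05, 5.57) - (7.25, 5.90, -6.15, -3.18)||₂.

√(Σ(x_i - y_i)²) = √((-9.43 - 7.25)² + (-0.55 - 5.9)² + (5.05 - (-6.15))² + (5.57 - (-3.18))²)
= √((-16.68)² + (-6.45)² + 11.2² + 8.75²) = √(278.2224 + 41.6025 + 125.44 + 76.5625) = √521.8274 ≈ 22.8435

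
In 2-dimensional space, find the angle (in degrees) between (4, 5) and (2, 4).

With u = (4, 5), v = (2, 4):
u·v = 4·2 + 5·4 = 8 + 20 = 28.
|u| = √(4² + 5²) = √41, |v| = √(2² + 4²) = √20, so |u||v| = √(41·20) = √820.
cos θ = (u·v)/(|u||v|) = 28/√820 ≈ 0.977802
θ = arccos(0.977802) ≈ 12.09°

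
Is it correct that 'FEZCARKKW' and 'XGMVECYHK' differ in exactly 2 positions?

Differing positions: 1, 2, 3, 4, 5, 6, 7, 8, 9. Hamming distance = 9, so the claim that d_H = 2 is false.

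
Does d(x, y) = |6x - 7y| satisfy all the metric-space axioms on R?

No. d fails symmetry: d(4, 8) = |6·4 - 7·8| = |-32| = 32, but d(8, 4) = |6·8 - 7·4| = |20| = 20. Since 32 ≠ 20, d(x,y) ≠ d(y,x) in general.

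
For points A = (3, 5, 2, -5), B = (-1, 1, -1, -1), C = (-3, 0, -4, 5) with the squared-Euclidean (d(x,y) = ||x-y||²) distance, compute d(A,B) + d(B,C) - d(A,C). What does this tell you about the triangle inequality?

d(A,B) = 4² + 4² + 3² + 4² = 57, d(B,C) = 2² + 1² + 3² + 6² = 50, d(A,C) = 6² + 5² + 6² + 10² = 197.
d(A,B) + d(B,C) - d(A,C) = 57 + 50 - 197 = 107 - 197 = -90. This is < 0, so the triangle inequality FAILS for these points (squared-Euclidean is not a metric).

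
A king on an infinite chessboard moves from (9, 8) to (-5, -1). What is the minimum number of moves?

max(|x_i - y_i|) = max(|9 - (-5)|, |8 - (-1)|) = max(14, 9) = 14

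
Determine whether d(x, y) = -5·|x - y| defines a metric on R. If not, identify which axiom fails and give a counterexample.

No. With c = -5 < 0, d fails non-negativity: d(5, 14) = -5·|5 - 14| = -5·9 = -45 < 0.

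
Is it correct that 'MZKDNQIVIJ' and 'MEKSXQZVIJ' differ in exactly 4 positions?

Differing positions: 2, 4, 5, 7. Hamming distance = 4, so the claim is true.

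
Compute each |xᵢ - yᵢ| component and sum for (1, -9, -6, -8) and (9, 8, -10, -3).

Σ|x_i - y_i| = |1 - 9| + |-9 - 8| + |-6 - (-10)| + |-8 - (-3)| = 8 + 17 + 4 + 5 = 34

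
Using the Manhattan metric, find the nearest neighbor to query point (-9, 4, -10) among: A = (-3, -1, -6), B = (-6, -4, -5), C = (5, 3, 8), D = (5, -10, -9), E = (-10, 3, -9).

Distances: d(A) = 15, d(B) = 16, d(C) = 33, d(D) = 29, d(E) = 3. Nearest: E = (-10, 3, -9) with distance 3.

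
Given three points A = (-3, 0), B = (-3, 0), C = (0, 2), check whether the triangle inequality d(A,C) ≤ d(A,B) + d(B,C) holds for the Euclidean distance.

d(A,B) = √(0² + 0²) = √0 = 0, d(B,C) = √(3² + 2²) = √13 ≈ 3.6056, d(A,C) = √(3² + 2²) = √13 ≈ 3.6056.
d(A,C) ≈ 3.6056 ≤ 0 + 3.6056 = 3.6056. Triangle inequality is satisfied.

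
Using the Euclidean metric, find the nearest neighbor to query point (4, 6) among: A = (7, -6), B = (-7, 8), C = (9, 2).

Distances: d(A) ≈ 12.3693, d(B) ≈ 11.1803, d(C) ≈ 6.4031. Nearest: C = (9, 2) with distance 6.4031.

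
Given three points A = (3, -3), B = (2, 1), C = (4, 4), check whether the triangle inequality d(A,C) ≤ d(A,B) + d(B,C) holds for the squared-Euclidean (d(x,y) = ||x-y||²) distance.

d(A,B) = 1² + 4² = 17, d(B,C) = 2² + 3² = 13, d(A,C) = 1² + 7² = 50.
d(A,C) = 50 > 17 + 13 = 30. Triangle inequality is VIOLATED. (Squared-Euclidean is not a metric — this is a counterexample.)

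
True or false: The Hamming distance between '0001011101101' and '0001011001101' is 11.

Differing positions: 8. Hamming distance = 1, so the claim that d_H = 11 is false.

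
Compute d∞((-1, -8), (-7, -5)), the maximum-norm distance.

max(|x_i - y_i|) = max(|-1 - (-7)|, |-8 - (-5)|) = max(6, 3) = 6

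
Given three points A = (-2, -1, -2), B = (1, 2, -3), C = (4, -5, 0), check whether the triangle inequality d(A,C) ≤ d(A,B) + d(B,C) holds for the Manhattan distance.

d(A,B) = 3 + 3 + 1 = 7, d(B,C) = 3 + 7 + 3 = 13, d(A,C) = 6 + 4 + 2 = 12.
d(A,C) = 12 ≤ 7 + 13 = 20. Triangle inequality is satisfied.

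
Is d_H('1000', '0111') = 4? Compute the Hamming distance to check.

Differing positions: 1, 2, 3, 4. Hamming distance = 4, so the claim is true.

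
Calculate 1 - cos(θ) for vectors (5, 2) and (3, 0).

With u = (5, 2), v = (3, 0):
u·v = 5·3 + 2·0 = 15 + 0 = 15.
|u| = √(5² + 2²) = √29, |v| = √(3² + 0²) = √9, so |u||v| = √(29·9) = √261.
cos θ = (u·v)/(|u||v|) = 15/√261 ≈ 0.9285
Cosine distance = 1 - cos θ ≈ 1 - 0.9285 = 0.0715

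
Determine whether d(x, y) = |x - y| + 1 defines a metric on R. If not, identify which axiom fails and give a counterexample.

No. d fails identity of indiscernibles (specifically d(x,x) = 0): d(0, 0) = |0 - 0| + 1 = 0 + 1 = 1 ≠ 0.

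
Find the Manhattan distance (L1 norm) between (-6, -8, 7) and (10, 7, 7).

Σ|x_i - y_i| = |-6 - 10| + |-8 - 7| + |7 - 7| = 16 + 15 + 0 = 31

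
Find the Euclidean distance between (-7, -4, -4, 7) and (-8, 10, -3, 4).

√(Σ(x_i - y_i)²) = √((-7 - (-8))² + (-4 - 10)² + (-4 - (-3))² + (7 - 4)²)
= √(1² + (-14)² + (-1)² + 3²) = √(1 + 196 + 1 + 9) = √207 ≈ 14.3875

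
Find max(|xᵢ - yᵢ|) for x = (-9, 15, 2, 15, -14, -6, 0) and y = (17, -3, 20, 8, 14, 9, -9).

max(|x_i - y_i|) = max(|-9 - 17|, |15 - (-3)|, |2 - 20|, |15 - 8|, |-14 - 14|, |-6 - 9|, |0 - (-9)|) = max(26, 18, 18, 7, 28, 15, 9) = 28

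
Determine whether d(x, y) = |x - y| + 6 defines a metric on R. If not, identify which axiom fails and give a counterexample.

No. d fails identity of indiscernibles (specifically d(x,x) = 0): d(8, 8) = |8 - 8| + 6 = 0 + 6 = 6 ≠ 0.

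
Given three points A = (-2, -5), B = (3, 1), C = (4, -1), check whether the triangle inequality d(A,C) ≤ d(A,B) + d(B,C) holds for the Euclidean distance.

d(A,B) = √(5² + 6²) = √61 ≈ 7.8102, d(B,C) = √(1² + 2²) = √5 ≈ 2.2361, d(A,C) = √(6² + 4²) = √52 ≈ 7.2111.
d(A,C) ≈ 7.2111 ≤ 7.8102 + 2.2361 = 10.0463. Triangle inequality is satisfied.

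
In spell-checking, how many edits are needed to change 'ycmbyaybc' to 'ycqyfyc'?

Let D[i][j] be the edit distance between the first i characters of 'ycmbyaybc' and the first j characters of 'ycqyfyc', with D[i][0] = i, D[0][j] = j, and D[i][j] = D[i-1][j-1] if the characters match, else 1 + min(D[i-1][j], D[i][j-1], D[i-1][j-1]). Filling the table (rows: prefixes of 'ycmbyaybc', columns: prefixes of 'ycqyfyc'):
     ε  y  c  q  y  f  y  c
  ε  0  1  2  3  4  5  6  7
  y  1  0  1  2  3  4  5  6
  c  2  1  0  1  2  3  4  5
  m  3  2  1  1  2  3  4  5
  b  4  3  2  2  2  3  4  5
  y  5  4  3  3  2  3  3  4
  a  6  5  4  4  3  3  4  4
  y  7  6  5  5  4  4  3  4
  b  8  7  6  6  5  5  4  4
  c  9  8  7  7  6  6  5  4
The bottom-right entry gives D[9][7] = 4, so no sequence of fewer than 4 edits works. Backtracking through the table gives one optimal edit sequence (4 edits):
  ycmbyaybc → ycbyaybc (del m @3)
  ycbyaybc → ycqyaybc (sub b→q @3)
  ycqyaybc → ycqyfybc (sub a→f @5)
  ycqyfybc → ycqyfyc (del b @7)
Edit distance = 4.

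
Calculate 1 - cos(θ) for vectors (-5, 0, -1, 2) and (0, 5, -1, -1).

With u = (-5, 0, -1, 2), v = (0, 5, -1, -1):
u·v = (-5)·0 + 0·5 + (-1)·(-1) + 2·(-1) = 0 + 0 + 1 + (-2) = -1.
|u| = √((-5)² + 0² + (-1)² + 2²) = √30, |v| = √(0² + 5² + (-1)² + (-1)²) = √27, so |u||v| = √(30·27) = √810.
cos θ = (u·v)/(|u||v|) = -1/√810 ≈ -0.0351
Cosine distance = 1 - cos θ ≈ 1 - (-0.0351) = 1.0351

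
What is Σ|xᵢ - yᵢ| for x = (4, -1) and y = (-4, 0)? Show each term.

Σ|x_i - y_i| = |4 - (-4)| + |-1 - 0| = 8 + 1 = 9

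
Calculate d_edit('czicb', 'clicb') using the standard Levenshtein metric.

Let D[i][j] be the edit distance between the first i characters of 'czicb' and the first j characters of 'clicb', with D[i][0] = i, D[0][j] = j, and D[i][j] = D[i-1][j-1] if the characters match, else 1 + min(D[i-1][j], D[i][j-1], D[i-1][j-1]). Filling the table (rows: prefixes of 'czicb', columns: prefixes of 'clicb'):
     ε  c  l  i  c  b
  ε  0  1  2  3  4  5
  c  1  0  1  2  3  4
  z  2  1  1  2  3  4
  i  3  2  2  1  2  3
  c  4  3  3  2  1  2
  b  5  4  4  3  2  1
The bottom-right entry gives D[5][5] = 1, so no sequence of fewer than 1 edit works. Backtracking through the table gives one optimal edit sequence (1 edit):
  czicb → clicb (sub z→l @2)
Edit distance = 1.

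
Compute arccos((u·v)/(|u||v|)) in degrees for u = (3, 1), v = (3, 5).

With u = (3, 1), v = (3, 5):
u·v = 3·3 + 1·5 = 9 + 5 = 14.
|u| = √(3² + 1²) = √10, |v| = √(3² + 5²) = √34, so |u||v| = √(10·34) = √340.
cos θ = (u·v)/(|u||v|) = 14/√340 ≈ 0.759257
θ = arccos(0.759257) ≈ 40.6°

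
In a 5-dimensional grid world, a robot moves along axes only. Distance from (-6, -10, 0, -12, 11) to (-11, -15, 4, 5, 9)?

Σ|x_i - y_i| = |-6 - (-11)| + |-10 - (-15)| + |0 - 4| + |-12 - 5| + |11 - 9| = 5 + 5 + 4 + 17 + 2 = 33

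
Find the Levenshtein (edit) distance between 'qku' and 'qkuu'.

Let D[i][j] be the edit distance between the first i characters of 'qku' and the first j characters of 'qkuu', with D[i][0] = i, D[0][j] = j, and D[i][j] = D[i-1][j-1] if the characters match, else 1 + min(D[i-1][j], D[i][j-1], D[i-1][j-1]). Filling the table (rows: prefixes of 'qku', columns: prefixes of 'qkuu'):
     ε  q  k  u  u
  ε  0  1  2  3  4
  q  1  0  1  2  3
  k  2  1  0  1  2
  u  3  2  1  0  1
The bottom-right entry gives D[3][4] = 1, so no sequence of fewer than 1 edit works. Backtracking through the table gives one optimal edit sequence (1 edit):
  qku → qkuu (ins u @3)
Edit distance = 1.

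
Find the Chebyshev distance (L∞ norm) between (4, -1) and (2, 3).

max(|x_i - y_i|) = max(|4 - 2|, |-1 - 3|) = max(2, 4) = 4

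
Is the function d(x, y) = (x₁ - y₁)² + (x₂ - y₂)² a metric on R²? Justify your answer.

No. The squared Euclidean distance fails the triangle inequality. Counterexample: x = (0, 0), y = (1, 2), z = (2, 4). d(x,z) = 2² + 4² = 20, but d(x,y) + d(y,z) = (1² + 2²) + (1² + 2²) = 5 + 5 = 10. Since 20 > 10, the triangle inequality is violated. (Note: √d, the ordinary Euclidean distance, IS a metric.)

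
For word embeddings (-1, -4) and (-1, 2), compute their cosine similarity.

With u = (-1, -4), v = (-1, 2):
u·v = (-1)·(-1) + (-4)·2 = 1 + (-8) = -7.
|u| = √((-1)² + (-4)²) = √17, |v| = √((-1)² + 2²) = √5, so |u||v| = √(17·5) = √85.
cos θ = (u·v)/(|u||v|) = -7/√85 ≈ -0.7593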